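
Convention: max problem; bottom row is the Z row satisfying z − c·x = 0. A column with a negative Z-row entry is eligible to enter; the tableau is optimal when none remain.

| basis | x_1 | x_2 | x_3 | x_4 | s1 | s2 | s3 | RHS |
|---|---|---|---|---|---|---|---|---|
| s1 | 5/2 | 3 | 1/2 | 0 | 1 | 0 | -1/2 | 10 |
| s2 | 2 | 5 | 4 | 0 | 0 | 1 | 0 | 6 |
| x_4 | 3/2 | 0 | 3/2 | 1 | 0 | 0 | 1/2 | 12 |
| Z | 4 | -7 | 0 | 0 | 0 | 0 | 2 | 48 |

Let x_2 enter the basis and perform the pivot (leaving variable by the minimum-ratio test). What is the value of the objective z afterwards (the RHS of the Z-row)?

282/5

Ratio test on column x_2 — row 1: 10/3 = 10/3; row 2: 6/5 = 6/5; row 3: entry 0 ≤ 0. Minimum is 6/5 at row 2 (s2 leaves); pivot element 5.
Pivot on row 2; the Z-row RHS becomes 48 − (-7)·(6/5) = 282/5.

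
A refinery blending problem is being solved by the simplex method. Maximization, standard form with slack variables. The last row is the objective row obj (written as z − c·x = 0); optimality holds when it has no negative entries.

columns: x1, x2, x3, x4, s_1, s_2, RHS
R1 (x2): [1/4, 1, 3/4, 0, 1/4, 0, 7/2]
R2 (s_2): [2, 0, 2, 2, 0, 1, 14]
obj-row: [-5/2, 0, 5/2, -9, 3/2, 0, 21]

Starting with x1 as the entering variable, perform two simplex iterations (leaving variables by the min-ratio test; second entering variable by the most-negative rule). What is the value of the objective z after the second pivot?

84

Ratio test on column x1 — row 1: (7/2)/(1/4) = 14; row 2: 14/2 = 7. Minimum is 7 at row 2 (s_2 leaves); pivot element 2.
Pivot on row 2; the obj-row RHS becomes 21 − (-5/2)·7 = 77/2.
Next entering variable (most negative obj-row entry -13/2): x4.
Ratio test on column x4 — row 1: entry -1/4 ≤ 0; row 2: 7/1 = 7. Minimum is 7 at row 2 (x1 leaves); pivot element 1.
After the second pivot the obj-row RHS is 77/2 − (-13/2)·7 = 84.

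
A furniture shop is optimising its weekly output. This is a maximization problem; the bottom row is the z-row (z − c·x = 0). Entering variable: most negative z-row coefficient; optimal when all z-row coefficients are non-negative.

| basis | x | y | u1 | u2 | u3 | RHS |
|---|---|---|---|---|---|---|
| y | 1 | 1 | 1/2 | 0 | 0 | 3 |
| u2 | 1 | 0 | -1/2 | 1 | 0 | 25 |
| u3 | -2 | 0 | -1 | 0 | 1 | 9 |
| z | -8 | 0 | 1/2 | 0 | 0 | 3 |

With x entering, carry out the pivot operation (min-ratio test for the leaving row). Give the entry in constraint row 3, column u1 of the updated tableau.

Ratio test on column x — row 1: 3/1 = 3; row 2: 25/1 = 25; row 3: entry -2 ≤ 0. Minimum is 3 at row 1 (y leaves); pivot element 1.
Divide row 1 by 1; eliminate column x from the other rows.
Row 3 update in column u1: -1 − (-2)·(1/2) = 0.

0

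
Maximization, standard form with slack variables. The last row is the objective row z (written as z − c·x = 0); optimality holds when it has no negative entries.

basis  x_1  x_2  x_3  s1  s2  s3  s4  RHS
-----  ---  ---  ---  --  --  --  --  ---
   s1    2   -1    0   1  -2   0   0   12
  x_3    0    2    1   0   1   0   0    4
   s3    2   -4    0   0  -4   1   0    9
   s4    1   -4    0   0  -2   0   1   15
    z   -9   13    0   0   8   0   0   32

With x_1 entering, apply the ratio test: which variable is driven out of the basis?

Column x_1 entries and ratios — s1: 12/2 = 6; x_3: 0 ≤ 0, skip; s3: 9/2 = 9/2; s4: 15/1 = 15.
Smallest ratio is 9/2 in the row of s3, so s3 leaves.

s3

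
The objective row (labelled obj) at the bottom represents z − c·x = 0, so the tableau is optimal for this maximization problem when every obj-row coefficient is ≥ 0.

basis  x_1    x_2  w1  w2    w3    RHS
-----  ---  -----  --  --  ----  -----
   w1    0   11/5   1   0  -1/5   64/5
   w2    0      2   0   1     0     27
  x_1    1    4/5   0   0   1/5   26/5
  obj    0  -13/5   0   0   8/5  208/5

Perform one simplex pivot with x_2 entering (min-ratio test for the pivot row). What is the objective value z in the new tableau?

624/11

Ratio test on column x_2 — row 1: (64/5)/(11/5) = 64/11; row 2: 27/2 = 27/2; row 3: (26/5)/(4/5) = 13/2. Minimum is 64/11 at row 1 (w1 leaves); pivot element 11/5.
Pivot on row 1; the obj-row RHS becomes 208/5 − (-13/5)·(64/11) = 624/11.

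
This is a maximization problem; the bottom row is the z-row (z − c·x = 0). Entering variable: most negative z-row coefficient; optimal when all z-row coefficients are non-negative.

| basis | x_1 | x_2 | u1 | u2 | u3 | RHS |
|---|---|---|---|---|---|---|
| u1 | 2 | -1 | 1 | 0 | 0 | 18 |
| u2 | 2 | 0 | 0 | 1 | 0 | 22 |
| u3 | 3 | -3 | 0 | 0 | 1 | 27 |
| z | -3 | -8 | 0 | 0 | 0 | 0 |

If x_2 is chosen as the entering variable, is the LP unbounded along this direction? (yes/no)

Every constraint-row entry in column x_2 is ≤ 0, so increasing x_2 is unbounded.

yes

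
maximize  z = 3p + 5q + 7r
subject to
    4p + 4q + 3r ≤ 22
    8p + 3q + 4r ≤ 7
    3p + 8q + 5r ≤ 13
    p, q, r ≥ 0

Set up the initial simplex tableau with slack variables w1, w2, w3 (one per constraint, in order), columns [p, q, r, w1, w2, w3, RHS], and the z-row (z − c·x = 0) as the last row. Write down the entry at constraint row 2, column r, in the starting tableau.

4

Constraint 2 has coefficient 4 on r.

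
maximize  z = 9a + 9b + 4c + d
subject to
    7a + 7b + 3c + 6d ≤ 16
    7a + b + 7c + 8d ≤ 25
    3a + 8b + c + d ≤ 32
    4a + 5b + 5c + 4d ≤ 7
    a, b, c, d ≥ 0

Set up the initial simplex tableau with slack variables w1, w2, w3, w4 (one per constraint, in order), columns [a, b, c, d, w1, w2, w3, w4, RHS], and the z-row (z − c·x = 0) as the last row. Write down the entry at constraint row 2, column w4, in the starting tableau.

0

Slack w4 belongs to constraint 4; its column is the unit vector e_4, so the entry in row 2 is 0.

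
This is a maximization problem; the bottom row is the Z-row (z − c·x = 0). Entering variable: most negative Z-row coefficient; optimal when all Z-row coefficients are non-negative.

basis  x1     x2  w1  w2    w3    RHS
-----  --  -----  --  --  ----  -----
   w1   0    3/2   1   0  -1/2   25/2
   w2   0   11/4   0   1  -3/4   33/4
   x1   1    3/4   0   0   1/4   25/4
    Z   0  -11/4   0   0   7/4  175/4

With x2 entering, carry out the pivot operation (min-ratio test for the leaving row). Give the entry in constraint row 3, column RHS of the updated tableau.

Ratio test on column x2 — row 1: (25/2)/(3/2) = 25/3; row 2: (33/4)/(11/4) = 3; row 3: (25/4)/(3/4) = 25/3. Minimum is 3 at row 2 (w2 leaves); pivot element 11/4.
Divide row 2 by 11/4; eliminate column x2 from the other rows.
Row 3 update in column RHS: 25/4 − (3/4)·3 = 4.

4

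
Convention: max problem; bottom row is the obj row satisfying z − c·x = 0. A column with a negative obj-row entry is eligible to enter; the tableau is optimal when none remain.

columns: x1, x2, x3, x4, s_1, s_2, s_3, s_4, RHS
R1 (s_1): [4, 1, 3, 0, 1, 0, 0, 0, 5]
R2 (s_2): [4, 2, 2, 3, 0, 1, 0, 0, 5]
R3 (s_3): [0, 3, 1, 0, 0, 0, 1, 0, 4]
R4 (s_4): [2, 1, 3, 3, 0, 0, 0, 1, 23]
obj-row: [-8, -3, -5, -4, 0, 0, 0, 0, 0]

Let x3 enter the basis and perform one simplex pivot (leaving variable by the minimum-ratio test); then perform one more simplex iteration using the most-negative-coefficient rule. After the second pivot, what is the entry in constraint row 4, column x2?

-4/3

Ratio test on column x3 — row 1: 5/3 = 5/3; row 2: 5/2 = 5/2; row 3: 4/1 = 4; row 4: 23/3 = 23/3. Minimum is 5/3 at row 1 (s_1 leaves); pivot element 3.
Divide row 1 by 3; eliminate column x3 from the other rows.
Second iteration: most negative obj-row entry is -4 in column x4, so x4 enters.
Ratio test on column x4 — row 1: entry 0 ≤ 0; row 2: (5/3)/3 = 5/9; row 3: entry 0 ≤ 0; row 4: 18/3 = 6. Minimum is 5/9 at row 2 (s_2 leaves); pivot element 3.
Divide row 2 by 3; eliminate column x4 from the other rows.
After both pivots, the entry at constraint row 4, column x2 is -4/3.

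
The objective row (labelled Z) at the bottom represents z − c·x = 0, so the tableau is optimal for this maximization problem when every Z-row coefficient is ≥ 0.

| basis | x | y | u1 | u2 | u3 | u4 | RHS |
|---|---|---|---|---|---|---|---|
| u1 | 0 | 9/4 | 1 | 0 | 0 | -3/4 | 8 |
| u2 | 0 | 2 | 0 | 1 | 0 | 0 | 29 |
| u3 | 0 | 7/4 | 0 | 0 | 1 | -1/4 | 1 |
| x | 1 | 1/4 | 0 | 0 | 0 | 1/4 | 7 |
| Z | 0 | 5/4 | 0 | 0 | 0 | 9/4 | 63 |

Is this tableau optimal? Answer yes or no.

Every Z-row coefficient is ≥ 0, so the tableau is optimal.

yes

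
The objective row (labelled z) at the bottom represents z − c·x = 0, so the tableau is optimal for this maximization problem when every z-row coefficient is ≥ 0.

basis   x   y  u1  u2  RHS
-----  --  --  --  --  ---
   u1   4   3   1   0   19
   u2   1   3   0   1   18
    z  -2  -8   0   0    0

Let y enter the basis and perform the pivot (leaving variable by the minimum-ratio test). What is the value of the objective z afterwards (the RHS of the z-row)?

48

Ratio test on column y — row 1: 19/3 = 19/3; row 2: 18/3 = 6. Minimum is 6 at row 2 (u2 leaves); pivot element 3.
Pivot on row 2; the z-row RHS becomes 0 − (-8)·6 = 48.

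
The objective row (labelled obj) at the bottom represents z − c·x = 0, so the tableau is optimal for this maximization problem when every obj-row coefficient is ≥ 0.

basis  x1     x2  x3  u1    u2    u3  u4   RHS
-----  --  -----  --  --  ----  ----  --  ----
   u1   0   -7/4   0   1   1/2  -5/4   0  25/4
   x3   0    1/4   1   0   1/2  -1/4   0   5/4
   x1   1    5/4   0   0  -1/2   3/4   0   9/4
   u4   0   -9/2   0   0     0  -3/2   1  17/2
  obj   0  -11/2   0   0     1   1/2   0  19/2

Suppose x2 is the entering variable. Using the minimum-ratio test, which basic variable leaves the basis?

Column x2 entries and ratios — u1: -7/4 ≤ 0, skip; x3: (5/4)/(1/4) = 5; x1: (9/4)/(5/4) = 9/5; u4: -9/2 ≤ 0, skip.
Smallest ratio is 9/5 in the row of x1, so x1 leaves.

x1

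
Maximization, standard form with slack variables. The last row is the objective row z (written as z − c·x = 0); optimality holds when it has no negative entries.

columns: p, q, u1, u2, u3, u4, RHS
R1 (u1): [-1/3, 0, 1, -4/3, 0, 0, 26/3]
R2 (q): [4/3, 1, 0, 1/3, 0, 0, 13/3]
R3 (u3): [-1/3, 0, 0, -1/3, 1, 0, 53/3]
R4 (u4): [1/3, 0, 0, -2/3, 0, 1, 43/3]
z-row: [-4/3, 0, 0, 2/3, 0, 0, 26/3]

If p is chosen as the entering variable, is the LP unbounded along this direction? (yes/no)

no

Column p has positive entries in row(s) 2, 4, so the ratio test bounds it — not unbounded.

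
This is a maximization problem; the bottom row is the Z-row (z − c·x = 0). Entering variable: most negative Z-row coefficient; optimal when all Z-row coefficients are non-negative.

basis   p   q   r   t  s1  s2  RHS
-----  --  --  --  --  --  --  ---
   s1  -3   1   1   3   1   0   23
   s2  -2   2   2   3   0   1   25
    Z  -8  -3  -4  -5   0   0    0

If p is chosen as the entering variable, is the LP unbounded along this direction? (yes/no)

yes

Every constraint-row entry in column p is ≤ 0, so increasing p is unbounded.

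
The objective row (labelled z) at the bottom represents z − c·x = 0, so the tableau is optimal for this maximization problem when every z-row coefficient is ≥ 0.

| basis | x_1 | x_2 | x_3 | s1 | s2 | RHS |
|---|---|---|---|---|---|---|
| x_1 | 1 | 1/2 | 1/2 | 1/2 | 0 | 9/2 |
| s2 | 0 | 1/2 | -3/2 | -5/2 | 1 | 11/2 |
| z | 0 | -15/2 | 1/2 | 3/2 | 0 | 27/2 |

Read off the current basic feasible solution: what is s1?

0

s1 is not in the basis, so in the current basic feasible solution s1 = 0.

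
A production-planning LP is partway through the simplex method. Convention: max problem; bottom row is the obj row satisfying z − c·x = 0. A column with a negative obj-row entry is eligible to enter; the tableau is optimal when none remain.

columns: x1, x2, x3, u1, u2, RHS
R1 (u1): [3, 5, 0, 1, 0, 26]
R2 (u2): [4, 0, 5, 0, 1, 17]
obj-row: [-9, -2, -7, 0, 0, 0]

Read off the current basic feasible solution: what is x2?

0

x2 is not in the basis, so in the current basic feasible solution x2 = 0.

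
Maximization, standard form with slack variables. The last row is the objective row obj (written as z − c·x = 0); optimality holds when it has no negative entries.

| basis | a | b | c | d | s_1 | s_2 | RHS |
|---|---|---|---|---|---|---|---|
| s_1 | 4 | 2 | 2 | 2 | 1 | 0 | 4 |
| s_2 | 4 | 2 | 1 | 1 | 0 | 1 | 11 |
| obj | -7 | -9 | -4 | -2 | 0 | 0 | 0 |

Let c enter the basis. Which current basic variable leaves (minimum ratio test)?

s_1

Column c entries and ratios — s_1: 4/2 = 2; s_2: 11/1 = 11.
Smallest ratio is 2 in the row of s_1, so s_1 leaves.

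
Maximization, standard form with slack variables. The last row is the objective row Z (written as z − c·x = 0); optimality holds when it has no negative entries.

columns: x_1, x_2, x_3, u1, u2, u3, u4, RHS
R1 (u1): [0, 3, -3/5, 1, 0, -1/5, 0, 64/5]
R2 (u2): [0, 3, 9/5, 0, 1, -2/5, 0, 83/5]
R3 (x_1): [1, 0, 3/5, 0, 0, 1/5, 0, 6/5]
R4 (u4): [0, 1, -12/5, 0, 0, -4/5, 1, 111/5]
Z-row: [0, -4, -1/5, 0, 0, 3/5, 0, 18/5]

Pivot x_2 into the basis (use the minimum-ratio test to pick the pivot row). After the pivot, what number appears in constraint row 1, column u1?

Ratio test on column x_2 — row 1: (64/5)/3 = 64/15; row 2: (83/5)/3 = 83/15; row 3: entry 0 ≤ 0; row 4: (111/5)/1 = 111/5. Minimum is 64/15 at row 1 (u1 leaves); pivot element 3.
Divide row 1 by 3; eliminate column x_2 from the other rows.
In the new row 1, the u1 entry is the old entry divided by the pivot: 1/3 = 1/3.

1/3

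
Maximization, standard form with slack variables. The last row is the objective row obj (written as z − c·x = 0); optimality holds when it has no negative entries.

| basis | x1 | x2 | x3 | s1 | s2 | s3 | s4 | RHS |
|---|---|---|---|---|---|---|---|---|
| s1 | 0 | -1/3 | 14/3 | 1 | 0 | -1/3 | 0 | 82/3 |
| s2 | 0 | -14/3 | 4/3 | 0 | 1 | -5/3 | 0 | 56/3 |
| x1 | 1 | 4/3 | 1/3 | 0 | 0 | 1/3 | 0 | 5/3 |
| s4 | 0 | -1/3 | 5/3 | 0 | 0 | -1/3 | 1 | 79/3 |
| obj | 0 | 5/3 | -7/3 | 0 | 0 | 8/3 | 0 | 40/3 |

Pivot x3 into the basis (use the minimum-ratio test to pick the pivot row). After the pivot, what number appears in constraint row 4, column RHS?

Ratio test on column x3 — row 1: (82/3)/(14/3) = 41/7; row 2: (56/3)/(4/3) = 14; row 3: (5/3)/(1/3) = 5; row 4: (79/3)/(5/3) = 79/5. Minimum is 5 at row 3 (x1 leaves); pivot element 1/3.
Divide row 3 by 1/3; eliminate column x3 from the other rows.
Row 4 update in column RHS: 79/3 − (5/3)·5 = 18.

18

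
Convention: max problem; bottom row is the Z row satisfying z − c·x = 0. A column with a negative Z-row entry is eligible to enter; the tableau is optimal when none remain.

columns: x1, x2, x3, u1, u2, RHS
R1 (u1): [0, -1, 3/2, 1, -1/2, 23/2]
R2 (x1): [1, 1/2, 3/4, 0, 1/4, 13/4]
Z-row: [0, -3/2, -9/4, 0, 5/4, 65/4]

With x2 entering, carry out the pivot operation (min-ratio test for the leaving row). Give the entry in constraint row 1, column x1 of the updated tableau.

2

Ratio test on column x2 — row 1: entry -1 ≤ 0; row 2: (13/4)/(1/2) = 13/2. Minimum is 13/2 at row 2 (x1 leaves); pivot element 1/2.
Divide row 2 by 1/2; eliminate column x2 from the other rows.
Row 1 update in column x1: 0 − (-1)·2 = 2.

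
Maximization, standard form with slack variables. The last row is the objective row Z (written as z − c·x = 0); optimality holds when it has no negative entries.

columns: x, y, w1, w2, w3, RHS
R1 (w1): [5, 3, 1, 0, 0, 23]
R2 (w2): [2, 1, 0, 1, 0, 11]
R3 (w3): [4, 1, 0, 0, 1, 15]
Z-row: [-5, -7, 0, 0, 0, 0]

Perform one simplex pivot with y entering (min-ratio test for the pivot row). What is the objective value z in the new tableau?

161/3

Ratio test on column y — row 1: 23/3 = 23/3; row 2: 11/1 = 11; row 3: 15/1 = 15. Minimum is 23/3 at row 1 (w1 leaves); pivot element 3.
Pivot on row 1; the Z-row RHS becomes 0 − (-7)·(23/3) = 161/3.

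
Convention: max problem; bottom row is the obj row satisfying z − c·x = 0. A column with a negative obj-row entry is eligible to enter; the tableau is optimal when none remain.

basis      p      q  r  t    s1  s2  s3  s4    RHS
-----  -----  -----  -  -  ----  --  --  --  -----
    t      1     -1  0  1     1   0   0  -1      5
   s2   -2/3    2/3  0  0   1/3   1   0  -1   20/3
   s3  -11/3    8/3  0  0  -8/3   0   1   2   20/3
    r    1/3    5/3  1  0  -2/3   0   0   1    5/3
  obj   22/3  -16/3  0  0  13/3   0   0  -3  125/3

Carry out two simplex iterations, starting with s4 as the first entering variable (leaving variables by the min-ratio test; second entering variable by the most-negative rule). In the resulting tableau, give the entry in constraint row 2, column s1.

3/5

Ratio test on column s4 — row 1: entry -1 ≤ 0; row 2: entry -1 ≤ 0; row 3: (20/3)/2 = 10/3; row 4: (5/3)/1 = 5/3. Minimum is 5/3 at row 4 (r leaves); pivot element 1.
Divide row 4 by 1; eliminate column s4 from the other rows.
Second iteration: most negative obj-row entry is -1/3 in column q, so q enters.
Ratio test on column q — row 1: (20/3)/(2/3) = 10; row 2: (25/3)/(7/3) = 25/7; row 3: entry -2/3 ≤ 0; row 4: (5/3)/(5/3) = 1. Minimum is 1 at row 4 (s4 leaves); pivot element 5/3.
Divide row 4 by 5/3; eliminate column q from the other rows.
After both pivots, the entry at constraint row 2, column s1 is 3/5.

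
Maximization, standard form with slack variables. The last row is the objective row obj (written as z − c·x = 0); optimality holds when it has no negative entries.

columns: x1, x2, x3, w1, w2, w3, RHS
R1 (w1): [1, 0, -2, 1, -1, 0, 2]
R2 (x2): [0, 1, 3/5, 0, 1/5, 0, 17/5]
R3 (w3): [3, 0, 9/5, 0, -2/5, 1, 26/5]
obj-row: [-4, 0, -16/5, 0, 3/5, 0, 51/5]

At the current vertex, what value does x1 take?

x1 is not in the basis, so in the current basic feasible solution x1 = 0.

0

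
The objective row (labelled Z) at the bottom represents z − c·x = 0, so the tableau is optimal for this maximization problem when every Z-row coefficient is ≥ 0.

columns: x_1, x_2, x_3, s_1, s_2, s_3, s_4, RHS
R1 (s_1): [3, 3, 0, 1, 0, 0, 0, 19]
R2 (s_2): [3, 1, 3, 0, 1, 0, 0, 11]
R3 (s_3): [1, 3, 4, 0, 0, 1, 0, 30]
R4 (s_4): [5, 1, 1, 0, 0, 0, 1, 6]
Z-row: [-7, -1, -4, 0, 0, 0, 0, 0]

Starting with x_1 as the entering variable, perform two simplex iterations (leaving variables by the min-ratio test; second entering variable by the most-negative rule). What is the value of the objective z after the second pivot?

Ratio test on column x_1 — row 1: 19/3 = 19/3; row 2: 11/3 = 11/3; row 3: 30/1 = 30; row 4: 6/5 = 6/5. Minimum is 6/5 at row 4 (s_4 leaves); pivot element 5.
Pivot on row 4; the Z-row RHS becomes 0 − (-7)·(6/5) = 42/5.
Next entering variable (most negative Z-row entry -13/5): x_3.
Ratio test on column x_3 — row 1: entry -3/5 ≤ 0; row 2: (37/5)/(12/5) = 37/12; row 3: (144/5)/(19/5) = 144/19; row 4: (6/5)/(1/5) = 6. Minimum is 37/12 at row 2 (s_2 leaves); pivot element 12/5.
After the second pivot the Z-row RHS is 42/5 − (-13/5)·(37/12) = 197/12.

197/12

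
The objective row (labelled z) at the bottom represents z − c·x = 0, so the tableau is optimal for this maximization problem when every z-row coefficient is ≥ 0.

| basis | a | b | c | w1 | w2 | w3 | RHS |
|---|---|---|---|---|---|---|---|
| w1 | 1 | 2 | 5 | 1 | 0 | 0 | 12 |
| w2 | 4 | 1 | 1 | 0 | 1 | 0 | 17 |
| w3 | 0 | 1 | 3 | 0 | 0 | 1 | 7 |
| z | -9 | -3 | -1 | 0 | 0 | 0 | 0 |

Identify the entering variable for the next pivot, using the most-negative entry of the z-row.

Negative z-row entries: a: -9, b: -3, c: -1.
The most negative is -9 in column a, so a enters.

a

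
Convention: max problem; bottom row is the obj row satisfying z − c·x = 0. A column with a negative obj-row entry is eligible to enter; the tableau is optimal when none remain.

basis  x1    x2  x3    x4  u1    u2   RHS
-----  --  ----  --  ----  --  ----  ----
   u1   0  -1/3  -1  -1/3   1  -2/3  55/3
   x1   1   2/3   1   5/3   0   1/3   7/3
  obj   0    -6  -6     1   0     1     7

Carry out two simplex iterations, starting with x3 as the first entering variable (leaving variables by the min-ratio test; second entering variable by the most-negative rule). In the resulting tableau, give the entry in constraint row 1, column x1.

Ratio test on column x3 — row 1: entry -1 ≤ 0; row 2: (7/3)/1 = 7/3. Minimum is 7/3 at row 2 (x1 leaves); pivot element 1.
Divide row 2 by 1; eliminate column x3 from the other rows.
Second iteration: most negative obj-row entry is -2 in column x2, so x2 enters.
Ratio test on column x2 — row 1: (62/3)/(1/3) = 62; row 2: (7/3)/(2/3) = 7/2. Minimum is 7/2 at row 2 (x3 leaves); pivot element 2/3.
Divide row 2 by 2/3; eliminate column x2 from the other rows.
After both pivots, the entry at constraint row 1, column x1 is 1/2.

1/2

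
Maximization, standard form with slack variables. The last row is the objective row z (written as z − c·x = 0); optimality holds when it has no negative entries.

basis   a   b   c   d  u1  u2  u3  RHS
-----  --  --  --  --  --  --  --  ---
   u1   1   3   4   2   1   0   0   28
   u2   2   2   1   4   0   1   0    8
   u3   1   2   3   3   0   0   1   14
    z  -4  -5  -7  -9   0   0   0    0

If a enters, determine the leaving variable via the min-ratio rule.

Column a entries and ratios — u1: 28/1 = 28; u2: 8/2 = 4; u3: 14/1 = 14.
Smallest ratio is 4 in the row of u2, so u2 leaves.

u2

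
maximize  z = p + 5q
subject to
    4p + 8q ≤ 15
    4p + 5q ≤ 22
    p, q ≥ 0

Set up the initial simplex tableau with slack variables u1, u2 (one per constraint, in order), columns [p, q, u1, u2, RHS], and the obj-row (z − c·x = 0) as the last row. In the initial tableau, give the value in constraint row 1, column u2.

0

Slack u2 belongs to constraint 2; its column is the unit vector e_2, so the entry in row 1 is 0.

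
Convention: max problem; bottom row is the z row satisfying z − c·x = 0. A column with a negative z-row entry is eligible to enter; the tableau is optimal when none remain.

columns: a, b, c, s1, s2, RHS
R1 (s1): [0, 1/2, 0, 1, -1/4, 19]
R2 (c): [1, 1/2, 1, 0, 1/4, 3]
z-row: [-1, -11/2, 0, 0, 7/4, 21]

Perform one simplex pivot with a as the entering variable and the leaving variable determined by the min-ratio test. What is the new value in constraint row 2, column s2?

1/4

Ratio test on column a — row 1: entry 0 ≤ 0; row 2: 3/1 = 3. Minimum is 3 at row 2 (c leaves); pivot element 1.
Divide row 2 by 1; eliminate column a from the other rows.
In the new row 2, the s2 entry is the old entry divided by the pivot: (1/4)/1 = 1/4.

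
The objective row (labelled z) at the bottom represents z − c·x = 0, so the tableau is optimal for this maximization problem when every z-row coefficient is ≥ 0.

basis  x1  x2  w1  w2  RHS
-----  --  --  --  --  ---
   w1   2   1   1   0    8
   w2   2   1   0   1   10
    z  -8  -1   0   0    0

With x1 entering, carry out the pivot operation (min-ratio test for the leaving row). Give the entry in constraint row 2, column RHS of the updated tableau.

Ratio test on column x1 — row 1: 8/2 = 4; row 2: 10/2 = 5. Minimum is 4 at row 1 (w1 leaves); pivot element 2.
Divide row 1 by 2; eliminate column x1 from the other rows.
Row 2 update in column RHS: 10 − 2·4 = 2.

2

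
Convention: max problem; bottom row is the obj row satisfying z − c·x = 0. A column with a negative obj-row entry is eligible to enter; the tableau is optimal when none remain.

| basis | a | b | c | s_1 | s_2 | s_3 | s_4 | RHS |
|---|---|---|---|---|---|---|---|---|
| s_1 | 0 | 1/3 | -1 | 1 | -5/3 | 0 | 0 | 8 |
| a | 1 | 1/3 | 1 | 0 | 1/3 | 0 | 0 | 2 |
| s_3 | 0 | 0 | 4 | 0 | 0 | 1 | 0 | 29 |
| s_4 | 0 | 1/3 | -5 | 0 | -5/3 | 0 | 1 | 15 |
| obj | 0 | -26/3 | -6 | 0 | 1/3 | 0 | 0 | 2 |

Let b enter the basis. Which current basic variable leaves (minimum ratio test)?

a

Column b entries and ratios — s_1: 8/(1/3) = 24; a: 2/(1/3) = 6; s_3: 0 ≤ 0, skip; s_4: 15/(1/3) = 45.
Smallest ratio is 6 in the row of a, so a leaves.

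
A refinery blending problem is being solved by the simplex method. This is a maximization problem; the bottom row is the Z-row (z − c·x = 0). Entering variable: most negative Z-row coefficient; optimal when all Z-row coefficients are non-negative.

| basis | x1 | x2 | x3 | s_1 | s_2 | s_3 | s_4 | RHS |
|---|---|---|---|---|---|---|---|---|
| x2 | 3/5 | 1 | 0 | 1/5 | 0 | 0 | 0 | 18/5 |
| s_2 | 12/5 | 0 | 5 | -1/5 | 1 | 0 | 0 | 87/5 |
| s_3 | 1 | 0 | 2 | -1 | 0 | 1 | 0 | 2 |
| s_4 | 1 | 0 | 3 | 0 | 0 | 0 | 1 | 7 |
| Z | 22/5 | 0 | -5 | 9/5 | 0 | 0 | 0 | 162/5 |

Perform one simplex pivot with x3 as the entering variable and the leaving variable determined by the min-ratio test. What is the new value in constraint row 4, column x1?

-1/2

Ratio test on column x3 — row 1: entry 0 ≤ 0; row 2: (87/5)/5 = 87/25; row 3: 2/2 = 1; row 4: 7/3 = 7/3. Minimum is 1 at row 3 (s_3 leaves); pivot element 2.
Divide row 3 by 2; eliminate column x3 from the other rows.
Row 4 update in column x1: 1 − 3·(1/2) = -1/2.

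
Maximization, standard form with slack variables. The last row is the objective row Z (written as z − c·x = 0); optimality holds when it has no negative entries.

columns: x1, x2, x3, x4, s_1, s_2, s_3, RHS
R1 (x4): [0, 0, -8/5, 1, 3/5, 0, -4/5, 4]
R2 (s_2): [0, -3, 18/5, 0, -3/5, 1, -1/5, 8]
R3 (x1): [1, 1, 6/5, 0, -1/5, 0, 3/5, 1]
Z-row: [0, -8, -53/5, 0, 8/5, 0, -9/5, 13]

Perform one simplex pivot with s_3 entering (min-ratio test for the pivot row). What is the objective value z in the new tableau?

Ratio test on column s_3 — row 1: entry -4/5 ≤ 0; row 2: entry -1/5 ≤ 0; row 3: 1/(3/5) = 5/3. Minimum is 5/3 at row 3 (x1 leaves); pivot element 3/5.
Pivot on row 3; the Z-row RHS becomes 13 − (-9/5)·(5/3) = 16.

16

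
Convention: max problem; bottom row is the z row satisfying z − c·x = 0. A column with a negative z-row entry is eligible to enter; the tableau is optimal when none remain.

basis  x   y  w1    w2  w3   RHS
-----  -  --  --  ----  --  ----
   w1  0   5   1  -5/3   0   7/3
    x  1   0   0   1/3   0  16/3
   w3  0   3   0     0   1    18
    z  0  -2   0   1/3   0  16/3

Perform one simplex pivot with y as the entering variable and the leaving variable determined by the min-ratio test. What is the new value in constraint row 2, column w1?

Ratio test on column y — row 1: (7/3)/5 = 7/15; row 2: entry 0 ≤ 0; row 3: 18/3 = 6. Minimum is 7/15 at row 1 (w1 leaves); pivot element 5.
Divide row 1 by 5; eliminate column y from the other rows.
Row 2 update in column w1: 0 − 0·(1/5) = 0.

0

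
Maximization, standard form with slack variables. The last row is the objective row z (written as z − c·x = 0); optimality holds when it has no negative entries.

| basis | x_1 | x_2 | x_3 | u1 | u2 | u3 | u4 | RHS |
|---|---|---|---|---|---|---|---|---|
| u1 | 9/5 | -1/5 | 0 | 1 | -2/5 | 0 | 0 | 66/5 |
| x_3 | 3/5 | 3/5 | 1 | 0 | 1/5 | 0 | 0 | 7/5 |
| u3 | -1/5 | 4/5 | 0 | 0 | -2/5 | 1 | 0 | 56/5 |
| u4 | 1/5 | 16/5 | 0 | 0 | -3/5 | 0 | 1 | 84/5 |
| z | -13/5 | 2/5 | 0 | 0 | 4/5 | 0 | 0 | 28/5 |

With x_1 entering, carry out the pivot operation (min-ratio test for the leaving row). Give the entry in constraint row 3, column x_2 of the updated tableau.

Ratio test on column x_1 — row 1: (66/5)/(9/5) = 22/3; row 2: (7/5)/(3/5) = 7/3; row 3: entry -1/5 ≤ 0; row 4: (84/5)/(1/5) = 84. Minimum is 7/3 at row 2 (x_3 leaves); pivot element 3/5.
Divide row 2 by 3/5; eliminate column x_1 from the other rows.
Row 3 update in column x_2: 4/5 − (-1/5)·1 = 1.

1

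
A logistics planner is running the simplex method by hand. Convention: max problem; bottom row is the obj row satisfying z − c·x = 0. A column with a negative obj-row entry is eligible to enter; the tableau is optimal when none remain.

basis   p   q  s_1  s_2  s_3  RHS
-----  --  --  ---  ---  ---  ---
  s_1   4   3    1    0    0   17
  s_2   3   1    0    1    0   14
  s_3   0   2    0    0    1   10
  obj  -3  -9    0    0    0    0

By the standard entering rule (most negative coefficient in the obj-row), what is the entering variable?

q

Negative obj-row entries: p: -3, q: -9.
The most negative is -9 in column q, so q enters.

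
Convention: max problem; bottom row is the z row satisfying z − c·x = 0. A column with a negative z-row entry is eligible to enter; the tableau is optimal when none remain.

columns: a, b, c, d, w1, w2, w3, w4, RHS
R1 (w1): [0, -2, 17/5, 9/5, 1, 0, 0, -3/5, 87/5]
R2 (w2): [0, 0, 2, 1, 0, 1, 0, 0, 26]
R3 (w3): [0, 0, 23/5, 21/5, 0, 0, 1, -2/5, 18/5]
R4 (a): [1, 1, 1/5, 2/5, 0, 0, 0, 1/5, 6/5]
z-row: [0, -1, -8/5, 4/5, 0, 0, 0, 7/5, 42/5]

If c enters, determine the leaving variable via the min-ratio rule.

Column c entries and ratios — w1: (87/5)/(17/5) = 87/17; w2: 26/2 = 13; w3: (18/5)/(23/5) = 18/23; a: (6/5)/(1/5) = 6.
Smallest ratio is 18/23 in the row of w3, so w3 leaves.

w3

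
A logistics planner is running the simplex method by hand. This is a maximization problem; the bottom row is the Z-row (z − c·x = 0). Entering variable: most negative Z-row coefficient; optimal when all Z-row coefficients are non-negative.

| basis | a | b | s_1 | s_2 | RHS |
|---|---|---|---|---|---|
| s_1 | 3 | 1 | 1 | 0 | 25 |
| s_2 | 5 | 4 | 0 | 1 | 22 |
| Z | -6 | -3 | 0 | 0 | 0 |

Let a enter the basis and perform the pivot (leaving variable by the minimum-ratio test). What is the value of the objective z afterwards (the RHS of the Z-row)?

Ratio test on column a — row 1: 25/3 = 25/3; row 2: 22/5 = 22/5. Minimum is 22/5 at row 2 (s_2 leaves); pivot element 5.
Pivot on row 2; the Z-row RHS becomes 0 − (-6)·(22/5) = 132/5.

132/5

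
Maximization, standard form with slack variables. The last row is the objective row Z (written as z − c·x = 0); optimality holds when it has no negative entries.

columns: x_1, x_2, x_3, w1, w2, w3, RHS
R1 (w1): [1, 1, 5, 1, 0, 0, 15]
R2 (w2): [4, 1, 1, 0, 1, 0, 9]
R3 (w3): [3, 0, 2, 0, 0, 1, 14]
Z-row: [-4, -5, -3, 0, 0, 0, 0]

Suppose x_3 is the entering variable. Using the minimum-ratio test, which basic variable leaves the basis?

w1

Column x_3 entries and ratios — w1: 15/5 = 3; w2: 9/1 = 9; w3: 14/2 = 7.
Smallest ratio is 3 in the row of w1, so w1 leaves.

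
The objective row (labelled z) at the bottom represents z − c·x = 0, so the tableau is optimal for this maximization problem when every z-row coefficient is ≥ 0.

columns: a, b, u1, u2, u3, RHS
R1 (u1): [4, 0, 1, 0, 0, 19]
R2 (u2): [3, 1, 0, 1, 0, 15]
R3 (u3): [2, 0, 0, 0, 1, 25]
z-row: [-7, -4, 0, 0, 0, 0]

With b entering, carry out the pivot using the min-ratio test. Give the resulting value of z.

Ratio test on column b — row 1: entry 0 ≤ 0; row 2: 15/1 = 15; row 3: entry 0 ≤ 0. Minimum is 15 at row 2 (u2 leaves); pivot element 1.
Pivot on row 2; the z-row RHS becomes 0 − (-4)·15 = 60.

60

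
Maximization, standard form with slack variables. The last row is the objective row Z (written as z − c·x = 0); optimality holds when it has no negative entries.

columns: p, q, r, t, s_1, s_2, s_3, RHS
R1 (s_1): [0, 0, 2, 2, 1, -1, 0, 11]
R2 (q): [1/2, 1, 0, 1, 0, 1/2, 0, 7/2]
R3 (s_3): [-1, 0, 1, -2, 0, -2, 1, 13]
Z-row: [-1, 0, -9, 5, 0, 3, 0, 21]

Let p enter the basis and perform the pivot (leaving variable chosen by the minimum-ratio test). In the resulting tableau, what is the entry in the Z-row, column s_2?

4

Ratio test on column p — row 1: entry 0 ≤ 0; row 2: (7/2)/(1/2) = 7; row 3: entry -1 ≤ 0. Minimum is 7 at row 2 (q leaves); pivot element 1/2.
Divide row 2 by 1/2; eliminate column p from the other rows.
Z-row update in column s_2: 3 − (-1)·1 = 4.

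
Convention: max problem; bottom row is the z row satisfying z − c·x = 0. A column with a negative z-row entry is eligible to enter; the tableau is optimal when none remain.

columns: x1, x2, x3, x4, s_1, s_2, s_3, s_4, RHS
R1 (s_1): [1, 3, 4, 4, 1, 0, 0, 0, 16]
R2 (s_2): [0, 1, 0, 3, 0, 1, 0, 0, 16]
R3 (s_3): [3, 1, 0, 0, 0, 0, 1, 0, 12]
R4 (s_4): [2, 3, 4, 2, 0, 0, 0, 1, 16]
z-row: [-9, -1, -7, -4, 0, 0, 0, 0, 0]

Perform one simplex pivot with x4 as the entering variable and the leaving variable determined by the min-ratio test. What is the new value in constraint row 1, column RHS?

4

Ratio test on column x4 — row 1: 16/4 = 4; row 2: 16/3 = 16/3; row 3: entry 0 ≤ 0; row 4: 16/2 = 8. Minimum is 4 at row 1 (s_1 leaves); pivot element 4.
Divide row 1 by 4; eliminate column x4 from the other rows.
In the new row 1, the RHS entry is the old entry divided by the pivot: 16/4 = 4.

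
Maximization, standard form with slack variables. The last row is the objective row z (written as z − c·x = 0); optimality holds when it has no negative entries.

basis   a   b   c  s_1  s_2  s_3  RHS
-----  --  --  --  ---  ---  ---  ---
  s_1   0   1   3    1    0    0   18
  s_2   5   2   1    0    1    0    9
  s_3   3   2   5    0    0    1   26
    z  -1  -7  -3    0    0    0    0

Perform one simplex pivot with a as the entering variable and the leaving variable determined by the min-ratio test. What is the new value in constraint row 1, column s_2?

0

Ratio test on column a — row 1: entry 0 ≤ 0; row 2: 9/5 = 9/5; row 3: 26/3 = 26/3. Minimum is 9/5 at row 2 (s_2 leaves); pivot element 5.
Divide row 2 by 5; eliminate column a from the other rows.
Row 1 update in column s_2: 0 − 0·(1/5) = 0.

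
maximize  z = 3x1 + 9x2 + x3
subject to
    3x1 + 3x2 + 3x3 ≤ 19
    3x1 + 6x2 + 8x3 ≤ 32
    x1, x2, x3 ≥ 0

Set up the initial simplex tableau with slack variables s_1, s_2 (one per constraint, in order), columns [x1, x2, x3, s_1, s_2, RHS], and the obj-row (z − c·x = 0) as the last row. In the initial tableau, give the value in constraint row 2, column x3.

8

Constraint 2 has coefficient 8 on x3.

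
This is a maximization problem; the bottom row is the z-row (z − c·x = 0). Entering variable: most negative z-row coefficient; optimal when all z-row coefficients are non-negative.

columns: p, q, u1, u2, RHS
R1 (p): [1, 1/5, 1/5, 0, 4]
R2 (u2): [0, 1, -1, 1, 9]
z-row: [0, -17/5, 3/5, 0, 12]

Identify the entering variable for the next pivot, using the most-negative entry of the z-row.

q

Negative z-row entries: q: -17/5.
The most negative is -17/5 in column q, so q enters.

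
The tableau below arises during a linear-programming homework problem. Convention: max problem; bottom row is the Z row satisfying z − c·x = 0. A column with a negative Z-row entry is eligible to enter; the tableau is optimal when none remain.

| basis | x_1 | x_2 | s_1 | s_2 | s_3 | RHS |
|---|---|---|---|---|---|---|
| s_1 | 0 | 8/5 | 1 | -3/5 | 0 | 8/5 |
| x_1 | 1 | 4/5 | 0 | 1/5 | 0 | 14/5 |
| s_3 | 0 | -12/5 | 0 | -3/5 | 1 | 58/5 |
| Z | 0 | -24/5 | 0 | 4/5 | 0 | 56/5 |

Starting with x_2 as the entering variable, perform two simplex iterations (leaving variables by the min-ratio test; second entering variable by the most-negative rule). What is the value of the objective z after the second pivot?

20

Ratio test on column x_2 — row 1: (8/5)/(8/5) = 1; row 2: (14/5)/(4/5) = 7/2; row 3: entry -12/5 ≤ 0. Minimum is 1 at row 1 (s_1 leaves); pivot element 8/5.
Pivot on row 1; the Z-row RHS becomes 56/5 − (-24/5)·1 = 16.
Next entering variable (most negative Z-row entry -1): s_2.
Ratio test on column s_2 — row 1: entry -3/8 ≤ 0; row 2: 2/(1/2) = 4; row 3: entry -3/2 ≤ 0. Minimum is 4 at row 2 (x_1 leaves); pivot element 1/2.
After the second pivot the Z-row RHS is 16 − (-1)·4 = 20.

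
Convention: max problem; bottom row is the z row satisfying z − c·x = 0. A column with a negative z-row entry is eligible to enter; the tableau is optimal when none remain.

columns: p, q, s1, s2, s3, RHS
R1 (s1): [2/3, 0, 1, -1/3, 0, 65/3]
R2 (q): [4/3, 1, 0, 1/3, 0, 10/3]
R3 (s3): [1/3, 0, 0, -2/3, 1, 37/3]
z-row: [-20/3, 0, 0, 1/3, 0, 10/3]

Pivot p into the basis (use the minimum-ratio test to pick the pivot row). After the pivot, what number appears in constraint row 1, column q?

-1/2

Ratio test on column p — row 1: (65/3)/(2/3) = 65/2; row 2: (10/3)/(4/3) = 5/2; row 3: (37/3)/(1/3) = 37. Minimum is 5/2 at row 2 (q leaves); pivot element 4/3.
Divide row 2 by 4/3; eliminate column p from the other rows.
Row 1 update in column q: 0 − (2/3)·(3/4) = -1/2.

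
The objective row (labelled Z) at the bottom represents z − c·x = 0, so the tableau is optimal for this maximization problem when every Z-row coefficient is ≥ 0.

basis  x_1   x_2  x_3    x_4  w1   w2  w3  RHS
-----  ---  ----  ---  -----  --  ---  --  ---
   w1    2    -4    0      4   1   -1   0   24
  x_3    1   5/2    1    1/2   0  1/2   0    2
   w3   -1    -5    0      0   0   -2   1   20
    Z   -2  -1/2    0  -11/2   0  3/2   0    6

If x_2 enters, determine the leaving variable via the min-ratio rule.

Column x_2 entries and ratios — w1: -4 ≤ 0, skip; x_3: 2/(5/2) = 4/5; w3: -5 ≤ 0, skip.
Smallest ratio is 4/5 in the row of x_3, so x_3 leaves.

x_3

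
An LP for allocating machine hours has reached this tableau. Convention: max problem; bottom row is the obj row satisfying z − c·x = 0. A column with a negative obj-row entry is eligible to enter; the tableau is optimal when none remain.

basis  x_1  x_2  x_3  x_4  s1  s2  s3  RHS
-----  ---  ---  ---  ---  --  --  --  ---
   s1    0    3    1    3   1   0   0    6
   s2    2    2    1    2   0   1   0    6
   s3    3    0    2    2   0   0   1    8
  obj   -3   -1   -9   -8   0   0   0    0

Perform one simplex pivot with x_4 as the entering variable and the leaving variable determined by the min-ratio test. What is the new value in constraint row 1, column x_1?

0

Ratio test on column x_4 — row 1: 6/3 = 2; row 2: 6/2 = 3; row 3: 8/2 = 4. Minimum is 2 at row 1 (s1 leaves); pivot element 3.
Divide row 1 by 3; eliminate column x_4 from the other rows.
In the new row 1, the x_1 entry is the old entry divided by the pivot: 0/3 = 0.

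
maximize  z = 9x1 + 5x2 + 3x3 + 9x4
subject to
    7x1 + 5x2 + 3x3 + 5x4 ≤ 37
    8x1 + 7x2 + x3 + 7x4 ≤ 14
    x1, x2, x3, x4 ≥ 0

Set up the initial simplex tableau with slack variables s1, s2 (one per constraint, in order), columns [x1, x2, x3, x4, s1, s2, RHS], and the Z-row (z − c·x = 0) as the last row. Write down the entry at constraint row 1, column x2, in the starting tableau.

5

Constraint 1 has coefficient 5 on x2.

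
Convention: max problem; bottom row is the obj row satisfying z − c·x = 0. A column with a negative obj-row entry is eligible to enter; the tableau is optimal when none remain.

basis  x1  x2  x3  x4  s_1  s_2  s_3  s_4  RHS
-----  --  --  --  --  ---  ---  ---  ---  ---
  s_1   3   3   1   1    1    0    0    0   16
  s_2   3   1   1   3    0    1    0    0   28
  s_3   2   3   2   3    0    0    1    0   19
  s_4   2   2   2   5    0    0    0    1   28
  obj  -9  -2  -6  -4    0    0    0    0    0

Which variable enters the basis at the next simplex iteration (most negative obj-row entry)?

Negative obj-row entries: x1: -9, x2: -2, x3: -6, x4: -4.
The most negative is -9 in column x1, so x1 enters.

x1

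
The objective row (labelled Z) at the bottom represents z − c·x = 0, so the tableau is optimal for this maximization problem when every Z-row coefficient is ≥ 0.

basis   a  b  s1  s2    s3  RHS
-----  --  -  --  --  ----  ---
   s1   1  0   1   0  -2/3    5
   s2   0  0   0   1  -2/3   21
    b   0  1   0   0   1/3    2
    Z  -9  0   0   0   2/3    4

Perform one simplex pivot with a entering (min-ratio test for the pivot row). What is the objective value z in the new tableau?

49

Ratio test on column a — row 1: 5/1 = 5; row 2: entry 0 ≤ 0; row 3: entry 0 ≤ 0. Minimum is 5 at row 1 (s1 leaves); pivot element 1.
Pivot on row 1; the Z-row RHS becomes 4 − (-9)·5 = 49.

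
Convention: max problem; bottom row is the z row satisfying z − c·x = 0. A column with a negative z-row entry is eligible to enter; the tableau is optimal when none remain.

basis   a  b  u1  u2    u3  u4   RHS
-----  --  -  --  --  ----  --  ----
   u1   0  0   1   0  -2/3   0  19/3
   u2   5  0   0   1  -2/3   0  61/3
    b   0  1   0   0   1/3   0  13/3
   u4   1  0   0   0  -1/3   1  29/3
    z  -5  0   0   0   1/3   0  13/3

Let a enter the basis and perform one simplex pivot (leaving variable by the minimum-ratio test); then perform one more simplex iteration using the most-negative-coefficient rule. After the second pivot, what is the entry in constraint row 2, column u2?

Ratio test on column a — row 1: entry 0 ≤ 0; row 2: (61/3)/5 = 61/15; row 3: entry 0 ≤ 0; row 4: (29/3)/1 = 29/3. Minimum is 61/15 at row 2 (u2 leaves); pivot element 5.
Divide row 2 by 5; eliminate column a from the other rows.
Second iteration: most negative z-row entry is -1/3 in column u3, so u3 enters.
Ratio test on column u3 — row 1: entry -2/3 ≤ 0; row 2: entry -2/15 ≤ 0; row 3: (13/3)/(1/3) = 13; row 4: entry -1/5 ≤ 0. Minimum is 13 at row 3 (b leaves); pivot element 1/3.
Divide row 3 by 1/3; eliminate column u3 from the other rows.
After both pivots, the entry at constraint row 2, column u2 is 1/5.

1/5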